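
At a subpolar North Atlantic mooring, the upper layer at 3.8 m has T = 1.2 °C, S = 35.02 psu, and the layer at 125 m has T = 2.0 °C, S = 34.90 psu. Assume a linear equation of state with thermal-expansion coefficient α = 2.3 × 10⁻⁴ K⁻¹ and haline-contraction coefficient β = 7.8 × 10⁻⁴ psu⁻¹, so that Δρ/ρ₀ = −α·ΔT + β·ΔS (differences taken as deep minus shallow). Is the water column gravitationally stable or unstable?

unstable

ΔT = 2.0 − 1.2 = +0.8 K and ΔS = 34.90 − 35.02 = -0.12 psu (deep − shallow).
−αΔT = -1.84 × 10⁻⁴; βΔS = -9.36 × 10⁻⁵; sum Δρ/ρ₀ = -2.776 × 10⁻⁴.
Δρ/ρ₀ < 0, so Δρ < 0: deeper water is lighter → statically unstable; the column would overturn.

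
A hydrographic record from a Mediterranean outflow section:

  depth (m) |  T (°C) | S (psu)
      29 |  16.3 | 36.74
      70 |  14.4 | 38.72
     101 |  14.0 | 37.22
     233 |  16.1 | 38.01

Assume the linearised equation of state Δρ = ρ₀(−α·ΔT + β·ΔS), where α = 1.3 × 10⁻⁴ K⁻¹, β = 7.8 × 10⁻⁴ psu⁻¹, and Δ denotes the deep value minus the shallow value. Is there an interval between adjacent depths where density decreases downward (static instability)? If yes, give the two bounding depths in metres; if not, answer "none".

Evaluate Δρ/ρ₀ = −αΔT + βΔS across each adjacent pair:
  29–70 m: −αΔT+βΔS = −(1.3 × 10⁻⁴)(-1.9)+(7.8 × 10⁻⁴)(+1.98) = 1.8 × 10⁻³ → stable
  70–101 m: −αΔT+βΔS = −(1.3 × 10⁻⁴)(-0.4)+(7.8 × 10⁻⁴)(-1.50) = -1.1 × 10⁻³ → UNSTABLE
  101–233 m: −αΔT+βΔS = −(1.3 × 10⁻⁴)(+2.1)+(7.8 × 10⁻⁴)(+0.79) = 3.4 × 10⁻⁴ → stable
The 70–101 m interval has Δρ < 0: lighter water underlies denser water.

70–101 m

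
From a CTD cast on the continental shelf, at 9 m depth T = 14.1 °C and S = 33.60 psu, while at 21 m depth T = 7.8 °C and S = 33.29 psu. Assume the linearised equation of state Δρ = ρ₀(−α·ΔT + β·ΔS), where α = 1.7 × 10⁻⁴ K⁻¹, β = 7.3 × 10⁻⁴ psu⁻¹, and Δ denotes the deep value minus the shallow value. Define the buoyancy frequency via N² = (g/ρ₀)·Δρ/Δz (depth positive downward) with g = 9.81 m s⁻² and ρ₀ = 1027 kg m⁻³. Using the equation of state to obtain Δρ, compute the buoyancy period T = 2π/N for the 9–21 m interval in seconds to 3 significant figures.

ΔT = -6.3 K, ΔS = -0.31 psu (deep − shallow).
Δρ/ρ₀ = −αΔT + βΔS = 1.071 × 10⁻³ − 2.263 × 10⁻⁴ = 8.447 × 10⁻⁴, so Δρ ≈ 0.8675 kg m⁻³.
N² = (g/ρ₀)·Δρ/Δz = g·(Δρ/ρ₀)/Δz = 9.81 × 8.447 × 10⁻⁴ / 12 = 6.9054 × 10⁻⁴ s⁻².
N = √(6.9054 × 10⁻⁴) = 0.026278 rad s⁻¹ → T = 2π/N = 239.10 s ≈ 239 s.

239 s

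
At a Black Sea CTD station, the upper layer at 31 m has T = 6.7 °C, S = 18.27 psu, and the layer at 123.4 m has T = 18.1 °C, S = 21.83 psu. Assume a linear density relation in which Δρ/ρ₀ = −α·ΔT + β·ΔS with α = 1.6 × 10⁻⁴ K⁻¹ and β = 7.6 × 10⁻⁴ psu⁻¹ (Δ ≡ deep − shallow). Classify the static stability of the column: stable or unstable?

stable

ΔT = 18.1 − 6.7 = +11.4 K and ΔS = 21.83 − 18.27 = +3.56 psu (deep − shallow).
−αΔT = -1.824 × 10⁻³; βΔS = 2.7056 × 10⁻³; sum Δρ/ρ₀ = 8.816 × 10⁻⁴.
Δρ/ρ₀ > 0, so Δρ > 0: deeper water is denser → statically stable.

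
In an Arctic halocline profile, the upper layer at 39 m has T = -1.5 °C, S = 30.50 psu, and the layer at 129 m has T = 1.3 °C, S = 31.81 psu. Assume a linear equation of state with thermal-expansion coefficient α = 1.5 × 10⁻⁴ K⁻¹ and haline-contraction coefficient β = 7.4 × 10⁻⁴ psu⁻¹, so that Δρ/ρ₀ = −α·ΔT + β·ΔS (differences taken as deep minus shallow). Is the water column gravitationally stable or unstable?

ΔT = 1.3 − -1.5 = +2.8 K and ΔS = 31.81 − 30.50 = +1.31 psu (deep − shallow).
−αΔT = -4.20 × 10⁻⁴; βΔS = 9.694 × 10⁻⁴; sum Δρ/ρ₀ = 5.494 × 10⁻⁴.
Δρ/ρ₀ > 0, so Δρ > 0: deeper water is denser → statically stable.

stable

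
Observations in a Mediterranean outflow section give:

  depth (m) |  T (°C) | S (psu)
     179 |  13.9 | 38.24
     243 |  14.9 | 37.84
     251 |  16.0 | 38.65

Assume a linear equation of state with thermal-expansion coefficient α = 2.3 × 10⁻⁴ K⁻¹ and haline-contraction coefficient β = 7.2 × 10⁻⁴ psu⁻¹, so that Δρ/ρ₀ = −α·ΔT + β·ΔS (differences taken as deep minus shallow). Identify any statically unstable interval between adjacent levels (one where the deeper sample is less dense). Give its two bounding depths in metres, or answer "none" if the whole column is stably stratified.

179–243 m

Evaluate Δρ/ρ₀ = −αΔT + βΔS across each adjacent pair:
  179–243 m: −αΔT+βΔS = −(2.3 × 10⁻⁴)(+1.0)+(7.2 × 10⁻⁴)(-0.40) = -5.2 × 10⁻⁴ → UNSTABLE
  243–251 m: −αΔT+βΔS = −(2.3 × 10⁻⁴)(+1.1)+(7.2 × 10⁻⁴)(+0.81) = 3.3 × 10⁻⁴ → stable
The 179–243 m interval has Δρ < 0: lighter water underlies denser water.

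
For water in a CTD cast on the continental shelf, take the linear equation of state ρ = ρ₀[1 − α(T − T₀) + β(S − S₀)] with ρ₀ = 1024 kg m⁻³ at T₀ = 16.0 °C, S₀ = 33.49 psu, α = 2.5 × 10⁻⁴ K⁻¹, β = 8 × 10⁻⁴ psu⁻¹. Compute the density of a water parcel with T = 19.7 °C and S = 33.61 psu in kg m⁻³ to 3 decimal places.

1023.151 kg m⁻³

T − T₀ = +3.7 K, S − S₀ = +0.12 psu.
Bracket = 1 − α·(+3.7) + β·(+0.12) = 1 + (-8.29 × 10⁻⁴) = 0.9991710.
ρ = 1024 × 0.9991710 = 1023.151 kg m⁻³.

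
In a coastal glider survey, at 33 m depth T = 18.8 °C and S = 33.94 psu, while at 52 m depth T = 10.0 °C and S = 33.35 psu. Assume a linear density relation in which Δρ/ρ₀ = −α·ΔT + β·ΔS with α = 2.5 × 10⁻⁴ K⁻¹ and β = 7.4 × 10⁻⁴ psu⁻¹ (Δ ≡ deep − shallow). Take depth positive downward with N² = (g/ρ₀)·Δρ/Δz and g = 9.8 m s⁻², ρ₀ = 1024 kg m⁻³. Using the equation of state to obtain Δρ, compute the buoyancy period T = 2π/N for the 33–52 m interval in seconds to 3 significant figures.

ΔT = -8.8 K, ΔS = -0.59 psu (deep − shallow).
Δρ/ρ₀ = −αΔT + βΔS = 2.20 × 10⁻³ − 4.366 × 10⁻⁴ = 1.7634 × 10⁻³, so Δρ ≈ 1.806 kg m⁻³.
N² = (g/ρ₀)·Δρ/Δz = g·(Δρ/ρ₀)/Δz = 9.8 × 1.7634 × 10⁻³ / 19 = 9.0954 × 10⁻⁴ s⁻².
N = √(9.0954 × 10⁻⁴) = 0.030159 rad s⁻¹ → T = 2π/N = 208.34 s ≈ 208 s.

208 s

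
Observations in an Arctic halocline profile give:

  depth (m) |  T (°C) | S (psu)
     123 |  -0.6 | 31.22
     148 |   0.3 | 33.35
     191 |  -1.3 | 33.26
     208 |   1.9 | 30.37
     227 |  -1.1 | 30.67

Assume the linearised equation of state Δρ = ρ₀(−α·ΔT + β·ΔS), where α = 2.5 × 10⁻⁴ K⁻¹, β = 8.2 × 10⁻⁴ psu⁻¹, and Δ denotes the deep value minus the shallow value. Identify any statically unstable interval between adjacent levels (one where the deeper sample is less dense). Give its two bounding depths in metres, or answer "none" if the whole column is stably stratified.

Evaluate Δρ/ρ₀ = −αΔT + βΔS across each adjacent pair:
  123–148 m: −αΔT+βΔS = −(2.5 × 10⁻⁴)(+0.9)+(8.2 × 10⁻⁴)(+2.13) = 1.5 × 10⁻³ → stable
  148–191 m: −αΔT+βΔS = −(2.5 × 10⁻⁴)(-1.6)+(8.2 × 10⁻⁴)(-0.09) = 3.3 × 10⁻⁴ → stable
  191–208 m: −αΔT+βΔS = −(2.5 × 10⁻⁴)(+3.2)+(8.2 × 10⁻⁴)(-2.89) = -3.2 × 10⁻³ → UNSTABLE
  208–227 m: −αΔT+βΔS = −(2.5 × 10⁻⁴)(-3.0)+(8.2 × 10⁻⁴)(+0.30) = 1.0 × 10⁻³ → stable
The 191–208 m interval has Δρ < 0: lighter water underlies denser water.

191–208 m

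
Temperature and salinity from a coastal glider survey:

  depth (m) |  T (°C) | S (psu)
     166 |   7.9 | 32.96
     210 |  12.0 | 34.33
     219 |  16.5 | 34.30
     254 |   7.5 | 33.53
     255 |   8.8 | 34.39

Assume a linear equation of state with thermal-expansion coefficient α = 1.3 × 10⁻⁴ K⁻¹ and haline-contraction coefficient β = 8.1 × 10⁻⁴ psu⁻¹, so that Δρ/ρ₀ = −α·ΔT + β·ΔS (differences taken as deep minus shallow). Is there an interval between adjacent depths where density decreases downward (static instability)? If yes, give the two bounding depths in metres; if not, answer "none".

Evaluate Δρ/ρ₀ = −αΔT + βΔS across each adjacent pair:
  166–210 m: −αΔT+βΔS = −(1.3 × 10⁻⁴)(+4.1)+(8.1 × 10⁻⁴)(+1.37) = 5.8 × 10⁻⁴ → stable
  210–219 m: −αΔT+βΔS = −(1.3 × 10⁻⁴)(+4.5)+(8.1 × 10⁻⁴)(-0.03) = -6.1 × 10⁻⁴ → UNSTABLE
  219–254 m: −αΔT+βΔS = −(1.3 × 10⁻⁴)(-9.0)+(8.1 × 10⁻⁴)(-0.77) = 5.5 × 10⁻⁴ → stable
  254–255 m: −αΔT+βΔS = −(1.3 × 10⁻⁴)(+1.3)+(8.1 × 10⁻⁴)(+0.86) = 5.3 × 10⁻⁴ → stable
The 210–219 m interval has Δρ < 0: lighter water underlies denser water.

210–219 m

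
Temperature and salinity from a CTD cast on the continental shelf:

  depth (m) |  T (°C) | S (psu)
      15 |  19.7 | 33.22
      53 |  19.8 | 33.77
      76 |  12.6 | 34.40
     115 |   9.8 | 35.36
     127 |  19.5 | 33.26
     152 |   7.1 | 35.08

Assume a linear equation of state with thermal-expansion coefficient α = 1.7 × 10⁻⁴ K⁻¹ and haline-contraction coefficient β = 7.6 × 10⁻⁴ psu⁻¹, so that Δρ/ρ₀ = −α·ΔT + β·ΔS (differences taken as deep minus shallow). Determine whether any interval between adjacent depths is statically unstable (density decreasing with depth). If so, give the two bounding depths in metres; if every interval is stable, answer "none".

Evaluate Δρ/ρ₀ = −αΔT + βΔS across each adjacent pair:
  15–53 m: −αΔT+βΔS = −(1.7 × 10⁻⁴)(+0.1)+(7.6 × 10⁻⁴)(+0.55) = 4.0 × 10⁻⁴ → stable
  53–76 m: −αΔT+βΔS = −(1.7 × 10⁻⁴)(-7.2)+(7.6 × 10⁻⁴)(+0.63) = 1.7 × 10⁻³ → stable
  76–115 m: −αΔT+βΔS = −(1.7 × 10⁻⁴)(-2.8)+(7.6 × 10⁻⁴)(+0.96) = 1.2 × 10⁻³ → stable
  115–127 m: −αΔT+βΔS = −(1.7 × 10⁻⁴)(+9.7)+(7.6 × 10⁻⁴)(-2.10) = -3.2 × 10⁻³ → UNSTABLE
  127–152 m: −αΔT+βΔS = −(1.7 × 10⁻⁴)(-12.4)+(7.6 × 10⁻⁴)(+1.82) = 3.5 × 10⁻³ → stable
The 115–127 m interval has Δρ < 0: lighter water underlies denser water.

115–127 m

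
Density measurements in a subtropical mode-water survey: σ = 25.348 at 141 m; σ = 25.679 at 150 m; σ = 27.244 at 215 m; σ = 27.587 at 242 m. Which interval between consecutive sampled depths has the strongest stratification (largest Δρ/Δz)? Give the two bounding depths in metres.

Compute the density gradient over each adjacent pair:
  141–150 m: Δρ/Δz = 0.331/9 = 0.037 kg m⁻⁴
  150–215 m: Δρ/Δz = 1.565/65 = 0.024 kg m⁻⁴
  215–242 m: Δρ/Δz = 0.343/27 = 0.013 kg m⁻⁴
The largest gradient is in the 141–150 m interval — the pycnocline.

141–150 m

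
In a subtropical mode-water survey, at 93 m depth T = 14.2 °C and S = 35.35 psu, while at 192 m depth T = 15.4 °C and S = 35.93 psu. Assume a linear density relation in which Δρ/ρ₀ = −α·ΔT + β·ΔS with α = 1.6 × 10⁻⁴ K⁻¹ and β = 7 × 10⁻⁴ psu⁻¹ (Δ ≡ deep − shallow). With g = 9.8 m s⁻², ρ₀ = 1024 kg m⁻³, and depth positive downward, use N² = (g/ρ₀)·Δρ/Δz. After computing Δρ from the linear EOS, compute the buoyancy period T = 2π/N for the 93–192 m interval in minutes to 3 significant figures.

22.8 min

ΔT = +1.2 K, ΔS = +0.58 psu (deep − shallow).
Δρ/ρ₀ = −αΔT + βΔS = -1.92 × 10⁻⁴ + 4.06 × 10⁻⁴ = 2.14 × 10⁻⁴, so Δρ ≈ 0.2191 kg m⁻³.
N² = (g/ρ₀)·Δρ/Δz = g·(Δρ/ρ₀)/Δz = 9.8 × 2.14 × 10⁻⁴ / 99 = 2.1184 × 10⁻⁵ s⁻².
N = √(2.1184 × 10⁻⁵) = 4.6026 × 10⁻³ rad s⁻¹ → T = 2π/N = 1.3651 × 10³ s = 22.752 min ≈ 22.8 min.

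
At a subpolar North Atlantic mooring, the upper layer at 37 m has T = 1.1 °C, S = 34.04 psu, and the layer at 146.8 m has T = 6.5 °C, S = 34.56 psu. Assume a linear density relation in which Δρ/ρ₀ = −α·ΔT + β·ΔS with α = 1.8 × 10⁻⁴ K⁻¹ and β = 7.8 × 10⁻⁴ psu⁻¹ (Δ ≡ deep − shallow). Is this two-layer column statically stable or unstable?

unstable

ΔT = 6.5 − 1.1 = +5.4 K and ΔS = 34.56 − 34.04 = +0.52 psu (deep − shallow).
−αΔT = -9.72 × 10⁻⁴; βΔS = 4.056 × 10⁻⁴; sum Δρ/ρ₀ = -5.664 × 10⁻⁴.
Δρ/ρ₀ < 0, so Δρ < 0: deeper water is lighter → statically unstable; the column would overturn.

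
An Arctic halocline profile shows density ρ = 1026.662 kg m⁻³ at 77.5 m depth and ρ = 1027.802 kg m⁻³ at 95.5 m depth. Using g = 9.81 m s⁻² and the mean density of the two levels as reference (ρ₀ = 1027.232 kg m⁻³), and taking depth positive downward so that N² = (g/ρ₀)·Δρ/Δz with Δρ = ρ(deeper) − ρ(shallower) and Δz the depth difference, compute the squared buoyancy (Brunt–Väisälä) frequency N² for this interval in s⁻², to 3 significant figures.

6.05 × 10⁻⁴ s⁻²

Δρ = 1027.802 − 1026.662 = 1.140 kg m⁻³ over Δz = 95.5 − 77.5 = 18 m.
N² = (9.81/1027.232) × (1.140/18) = 6.0483 × 10⁻⁴ s⁻² ≈ 6.05 × 10⁻⁴ s⁻².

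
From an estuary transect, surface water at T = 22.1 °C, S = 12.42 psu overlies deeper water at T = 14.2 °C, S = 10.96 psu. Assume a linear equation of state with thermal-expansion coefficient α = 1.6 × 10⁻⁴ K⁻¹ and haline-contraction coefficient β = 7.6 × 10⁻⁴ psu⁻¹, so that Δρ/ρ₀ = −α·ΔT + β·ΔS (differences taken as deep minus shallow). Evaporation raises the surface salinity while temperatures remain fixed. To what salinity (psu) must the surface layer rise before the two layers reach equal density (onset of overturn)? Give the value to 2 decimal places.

12.62 psu

Neutral buoyancy requires −α(T_deep − T_surf) + β(S_deep − S_surf′) = 0.
S_surf′ = S_deep − (α/β)·ΔT = 10.96 − (1.6 × 10⁻⁴/7.6 × 10⁻⁴)·(-7.9) = 12.6232 psu.
Increase required: 12.6232 − 12.42 = 0.2032 psu.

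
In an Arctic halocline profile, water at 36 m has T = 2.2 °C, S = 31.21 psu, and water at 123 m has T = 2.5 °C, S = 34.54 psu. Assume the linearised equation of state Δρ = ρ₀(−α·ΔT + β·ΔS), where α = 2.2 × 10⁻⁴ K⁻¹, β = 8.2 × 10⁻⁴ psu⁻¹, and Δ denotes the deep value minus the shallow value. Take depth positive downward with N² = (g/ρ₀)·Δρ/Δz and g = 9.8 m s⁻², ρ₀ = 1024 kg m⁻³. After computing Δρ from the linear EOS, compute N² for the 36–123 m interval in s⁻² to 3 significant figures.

3.00 × 10⁻⁴ s⁻²

ΔT = +0.3 K, ΔS = +3.33 psu (deep − shallow).
Δρ/ρ₀ = −αΔT + βΔS = -6.60 × 10⁻⁵ + 2.7306 × 10⁻³ = 2.6646 × 10⁻³, so Δρ ≈ 2.729 kg m⁻³.
N² = (g/ρ₀)·Δρ/Δz = g·(Δρ/ρ₀)/Δz = 9.8 × 2.6646 × 10⁻³ / 87 = 3.0015 × 10⁻⁴ s⁻² ≈ 3.00 × 10⁻⁴ s⁻².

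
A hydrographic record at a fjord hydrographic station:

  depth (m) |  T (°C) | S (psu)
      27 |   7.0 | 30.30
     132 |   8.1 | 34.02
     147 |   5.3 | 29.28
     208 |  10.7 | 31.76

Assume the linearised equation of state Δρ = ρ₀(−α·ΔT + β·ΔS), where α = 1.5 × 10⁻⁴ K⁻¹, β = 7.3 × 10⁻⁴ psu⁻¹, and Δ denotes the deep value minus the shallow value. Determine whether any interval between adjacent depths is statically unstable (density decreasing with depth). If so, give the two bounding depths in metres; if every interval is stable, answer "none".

132–147 m

Evaluate Δρ/ρ₀ = −αΔT + βΔS across each adjacent pair:
  27–132 m: −αΔT+βΔS = −(1.5 × 10⁻⁴)(+1.1)+(7.3 × 10⁻⁴)(+3.72) = 2.6 × 10⁻³ → stable
  132–147 m: −αΔT+βΔS = −(1.5 × 10⁻⁴)(-2.8)+(7.3 × 10⁻⁴)(-4.74) = -3.0 × 10⁻³ → UNSTABLE
  147–208 m: −αΔT+βΔS = −(1.5 × 10⁻⁴)(+5.4)+(7.3 × 10⁻⁴)(+2.48) = 1.0 × 10⁻³ → stable
The 132–147 m interval has Δρ < 0: lighter water underlies denser water.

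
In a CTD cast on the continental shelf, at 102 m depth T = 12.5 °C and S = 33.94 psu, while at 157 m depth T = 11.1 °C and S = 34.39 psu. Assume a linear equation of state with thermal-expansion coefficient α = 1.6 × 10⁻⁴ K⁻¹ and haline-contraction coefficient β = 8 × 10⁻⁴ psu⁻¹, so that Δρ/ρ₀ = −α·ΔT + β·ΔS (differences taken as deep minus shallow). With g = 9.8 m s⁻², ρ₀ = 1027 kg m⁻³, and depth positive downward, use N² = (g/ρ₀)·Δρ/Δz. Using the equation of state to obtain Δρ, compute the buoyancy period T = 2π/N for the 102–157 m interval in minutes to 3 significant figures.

ΔT = -1.4 K, ΔS = +0.45 psu (deep − shallow).
Δρ/ρ₀ = −αΔT + βΔS = 2.24 × 10⁻⁴ + 3.60 × 10⁻⁴ = 5.84 × 10⁻⁴, so Δρ ≈ 0.5998 kg m⁻³.
N² = (g/ρ₀)·Δρ/Δz = g·(Δρ/ρ₀)/Δz = 9.8 × 5.84 × 10⁻⁴ / 55 = 1.0406 × 10⁻⁴ s⁻².
N = √(1.0406 × 10⁻⁴) = 0.010201 rad s⁻¹ → T = 2π/N = 615.94 s = 10.266 min ≈ 10.3 min.

10.3 min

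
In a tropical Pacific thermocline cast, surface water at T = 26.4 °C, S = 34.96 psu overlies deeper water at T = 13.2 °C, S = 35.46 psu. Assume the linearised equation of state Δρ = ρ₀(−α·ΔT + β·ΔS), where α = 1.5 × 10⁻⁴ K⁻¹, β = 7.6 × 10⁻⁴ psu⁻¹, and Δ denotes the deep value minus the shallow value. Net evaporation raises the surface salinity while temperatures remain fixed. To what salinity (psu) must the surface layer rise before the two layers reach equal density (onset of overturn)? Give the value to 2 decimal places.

38.07 psu

Neutral buoyancy requires −α(T_deep − T_surf) + β(S_deep − S_surf′) = 0.
S_surf′ = S_deep − (α/β)·ΔT = 35.46 − (1.5 × 10⁻⁴/7.6 × 10⁻⁴)·(-13.2) = 38.0653 psu.
Increase required: 38.0653 − 34.96 = 3.1053 psu.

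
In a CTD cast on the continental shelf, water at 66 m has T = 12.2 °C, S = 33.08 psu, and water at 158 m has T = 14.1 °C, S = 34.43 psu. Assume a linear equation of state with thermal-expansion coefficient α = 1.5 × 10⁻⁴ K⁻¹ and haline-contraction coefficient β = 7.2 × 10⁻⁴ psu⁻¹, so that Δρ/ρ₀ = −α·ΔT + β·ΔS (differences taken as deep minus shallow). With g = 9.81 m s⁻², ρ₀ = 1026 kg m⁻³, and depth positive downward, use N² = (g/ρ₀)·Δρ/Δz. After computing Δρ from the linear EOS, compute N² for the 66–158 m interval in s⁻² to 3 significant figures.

ΔT = +1.9 K, ΔS = +1.35 psu (deep − shallow).
Δρ/ρ₀ = −αΔT + βΔS = -2.85 × 10⁻⁴ + 9.72 × 10⁻⁴ = 6.87 × 10⁻⁴, so Δρ ≈ 0.7049 kg m⁻³.
N² = (g/ρ₀)·Δρ/Δz = g·(Δρ/ρ₀)/Δz = 9.81 × 6.87 × 10⁻⁴ / 92 = 7.3255 × 10⁻⁵ s⁻² ≈ 7.33 × 10⁻⁵ s⁻².

7.33 × 10⁻⁵ s⁻²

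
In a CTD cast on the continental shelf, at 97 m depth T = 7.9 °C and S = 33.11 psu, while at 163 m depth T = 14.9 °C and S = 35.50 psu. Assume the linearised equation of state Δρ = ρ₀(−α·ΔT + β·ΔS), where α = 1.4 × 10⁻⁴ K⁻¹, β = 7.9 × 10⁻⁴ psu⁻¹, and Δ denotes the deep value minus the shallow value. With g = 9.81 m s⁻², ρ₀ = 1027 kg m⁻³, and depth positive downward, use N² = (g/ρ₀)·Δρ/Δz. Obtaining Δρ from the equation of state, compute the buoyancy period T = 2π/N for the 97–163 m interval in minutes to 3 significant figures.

9.01 min

ΔT = +7.0 K, ΔS = +2.39 psu (deep − shallow).
Δρ/ρ₀ = −αΔT + βΔS = -9.80 × 10⁻⁴ + 1.8881 × 10⁻³ = 9.081 × 10⁻⁴, so Δρ ≈ 0.9326 kg m⁻³.
N² = (g/ρ₀)·Δρ/Δz = g·(Δρ/ρ₀)/Δz = 9.81 × 9.081 × 10⁻⁴ / 66 = 1.3498 × 10⁻⁴ s⁻².
N = √(1.3498 × 10⁻⁴) = 0.011618 rad s⁻¹ → T = 2π/N = 540.81 s = 9.0135 min ≈ 9.01 min.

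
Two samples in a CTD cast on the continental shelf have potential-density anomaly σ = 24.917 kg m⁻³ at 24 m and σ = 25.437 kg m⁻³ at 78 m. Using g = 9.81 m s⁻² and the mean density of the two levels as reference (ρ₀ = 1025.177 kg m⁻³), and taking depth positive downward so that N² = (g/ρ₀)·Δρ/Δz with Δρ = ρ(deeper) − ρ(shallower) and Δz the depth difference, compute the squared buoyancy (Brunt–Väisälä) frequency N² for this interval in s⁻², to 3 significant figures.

Δρ = 1025.437 − 1024.917 = 0.520 kg m⁻³ over Δz = 78 − 24 = 54 m.
N² = (9.81/1025.177) × (0.520/54) = 9.2147 × 10⁻⁵ s⁻² ≈ 9.21 × 10⁻⁵ s⁻².

9.21 × 10⁻⁵ s⁻²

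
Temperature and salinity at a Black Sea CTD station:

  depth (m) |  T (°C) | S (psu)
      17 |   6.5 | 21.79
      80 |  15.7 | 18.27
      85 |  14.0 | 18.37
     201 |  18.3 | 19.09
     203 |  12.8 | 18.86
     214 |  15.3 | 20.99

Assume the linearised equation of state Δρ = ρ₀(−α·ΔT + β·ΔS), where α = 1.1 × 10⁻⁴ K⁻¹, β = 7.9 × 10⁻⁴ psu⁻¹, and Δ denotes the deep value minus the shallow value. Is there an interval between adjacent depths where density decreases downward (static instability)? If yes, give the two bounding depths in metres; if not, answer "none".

Evaluate Δρ/ρ₀ = −αΔT + βΔS across each adjacent pair:
  17–80 m: −αΔT+βΔS = −(1.1 × 10⁻⁴)(+9.2)+(7.9 × 10⁻⁴)(-3.52) = -3.8 × 10⁻³ → UNSTABLE
  80–85 m: −αΔT+βΔS = −(1.1 × 10⁻⁴)(-1.7)+(7.9 × 10⁻⁴)(+0.10) = 2.7 × 10⁻⁴ → stable
  85–201 m: −αΔT+βΔS = −(1.1 × 10⁻⁴)(+4.3)+(7.9 × 10⁻⁴)(+0.72) = 9.6 × 10⁻⁵ → stable
  201–203 m: −αΔT+βΔS = −(1.1 × 10⁻⁴)(-5.5)+(7.9 × 10⁻⁴)(-0.23) = 4.2 × 10⁻⁴ → stable
  203–214 m: −αΔT+βΔS = −(1.1 × 10⁻⁴)(+2.5)+(7.9 × 10⁻⁴)(+2.13) = 1.4 × 10⁻³ → stable
The 17–80 m interval has Δρ < 0: lighter water underlies denser water.

17–80 m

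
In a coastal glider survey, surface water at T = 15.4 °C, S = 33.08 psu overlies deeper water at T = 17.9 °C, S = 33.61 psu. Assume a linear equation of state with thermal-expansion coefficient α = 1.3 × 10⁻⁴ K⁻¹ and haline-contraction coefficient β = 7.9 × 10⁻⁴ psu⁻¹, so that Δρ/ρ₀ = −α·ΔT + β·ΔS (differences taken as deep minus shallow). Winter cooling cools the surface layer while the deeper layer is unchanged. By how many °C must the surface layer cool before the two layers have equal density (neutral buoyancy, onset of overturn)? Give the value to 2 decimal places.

Neutral buoyancy requires Δρ = 0, i.e. −α(T_deep − T_surf′) + β(S_deep − S_surf) = 0.
T_surf′ = T_deep − (β/α)·ΔS = 17.9 − (7.9 × 10⁻⁴/1.3 × 10⁻⁴)·(+0.53) = 14.6792 °C.
Cooling required: 15.4 − (14.6792) = 0.7208 °C.

0.72 °C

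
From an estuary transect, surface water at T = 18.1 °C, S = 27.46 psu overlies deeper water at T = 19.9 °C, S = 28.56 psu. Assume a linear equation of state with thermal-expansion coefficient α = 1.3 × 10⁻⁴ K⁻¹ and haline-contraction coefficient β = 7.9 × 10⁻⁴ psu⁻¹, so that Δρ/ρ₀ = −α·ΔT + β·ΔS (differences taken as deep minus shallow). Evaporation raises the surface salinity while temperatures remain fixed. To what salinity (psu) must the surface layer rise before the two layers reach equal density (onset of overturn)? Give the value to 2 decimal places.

28.26 psu

Neutral buoyancy requires −α(T_deep − T_surf) + β(S_deep − S_surf′) = 0.
S_surf′ = S_deep − (α/β)·ΔT = 28.56 − (1.3 × 10⁻⁴/7.9 × 10⁻⁴)·(+1.8) = 28.2638 psu.
Increase required: 28.2638 − 27.46 = 0.8038 psu.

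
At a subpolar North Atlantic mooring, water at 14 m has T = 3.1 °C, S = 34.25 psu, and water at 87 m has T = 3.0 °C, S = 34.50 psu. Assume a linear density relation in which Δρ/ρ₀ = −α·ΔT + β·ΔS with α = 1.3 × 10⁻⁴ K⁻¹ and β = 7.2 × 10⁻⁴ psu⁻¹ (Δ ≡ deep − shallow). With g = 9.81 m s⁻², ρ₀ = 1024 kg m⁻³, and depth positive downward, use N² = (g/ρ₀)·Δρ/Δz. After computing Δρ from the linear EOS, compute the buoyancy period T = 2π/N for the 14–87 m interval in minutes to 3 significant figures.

20.6 min

ΔT = -0.1 K, ΔS = +0.25 psu (deep − shallow).
Δρ/ρ₀ = −αΔT + βΔS = 1.30 × 10⁻⁵ + 1.80 × 10⁻⁴ = 1.93 × 10⁻⁴, so Δρ ≈ 0.1976 kg m⁻³.
N² = (g/ρ₀)·Δρ/Δz = g·(Δρ/ρ₀)/Δz = 9.81 × 1.93 × 10⁻⁴ / 73 = 2.5936 × 10⁻⁵ s⁻².
N = √(2.5936 × 10⁻⁵) = 5.0927 × 10⁻³ rad s⁻¹ → T = 2π/N = 1.2338 × 10³ s = 20.563 min ≈ 20.6 min.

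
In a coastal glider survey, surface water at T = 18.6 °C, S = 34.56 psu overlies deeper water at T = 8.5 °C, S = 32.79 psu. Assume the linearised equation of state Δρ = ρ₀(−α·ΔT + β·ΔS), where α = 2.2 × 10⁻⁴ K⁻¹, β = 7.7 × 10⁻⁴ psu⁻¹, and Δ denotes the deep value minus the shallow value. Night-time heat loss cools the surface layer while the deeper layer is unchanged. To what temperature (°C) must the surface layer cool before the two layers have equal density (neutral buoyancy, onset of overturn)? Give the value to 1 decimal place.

Neutral buoyancy requires Δρ = 0, i.e. −α(T_deep − T_surf′) + β(S_deep − S_surf) = 0.
T_surf′ = T_deep − (β/α)·ΔS = 8.5 − (7.7 × 10⁻⁴/2.2 × 10⁻⁴)·(-1.77) = 14.695 °C.
Cooling required: 18.6 − (14.695) = 3.905 °C.

14.7 °C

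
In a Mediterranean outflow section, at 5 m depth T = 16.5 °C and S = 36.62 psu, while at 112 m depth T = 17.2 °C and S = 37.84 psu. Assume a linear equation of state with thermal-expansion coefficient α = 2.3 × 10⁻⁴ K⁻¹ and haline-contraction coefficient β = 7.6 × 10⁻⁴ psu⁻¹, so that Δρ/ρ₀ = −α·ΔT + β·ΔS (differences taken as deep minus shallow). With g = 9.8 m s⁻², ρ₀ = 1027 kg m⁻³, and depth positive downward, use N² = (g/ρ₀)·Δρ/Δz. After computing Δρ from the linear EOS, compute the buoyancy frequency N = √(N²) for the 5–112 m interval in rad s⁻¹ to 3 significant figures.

ΔT = +0.7 K, ΔS = +1.22 psu (deep − shallow).
Δρ/ρ₀ = −αΔT + βΔS = -1.61 × 10⁻⁴ + 9.272 × 10⁻⁴ = 7.662 × 10⁻⁴, so Δρ ≈ 0.7869 kg m⁻³.
N² = (g/ρ₀)·Δρ/Δz = g·(Δρ/ρ₀)/Δz = 9.8 × 7.662 × 10⁻⁴ / 107 = 7.0175 × 10⁻⁵ s⁻².
N = √(7.0175 × 10⁻⁵) = 8.3771 × 10⁻³ rad s⁻¹ ≈ 8.38 × 10⁻³ rad s⁻¹.

8.38 × 10⁻³ rad s⁻¹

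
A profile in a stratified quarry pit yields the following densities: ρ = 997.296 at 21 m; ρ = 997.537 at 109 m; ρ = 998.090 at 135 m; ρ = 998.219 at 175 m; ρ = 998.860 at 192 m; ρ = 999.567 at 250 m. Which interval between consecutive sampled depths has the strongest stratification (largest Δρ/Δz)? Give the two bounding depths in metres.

Compute the density gradient over each adjacent pair:
  21–109 m: Δρ/Δz = 0.241/88 = 2.7 × 10⁻³ kg m⁻⁴
  109–135 m: Δρ/Δz = 0.553/26 = 0.021 kg m⁻⁴
  135–175 m: Δρ/Δz = 0.129/40 = 3.2 × 10⁻³ kg m⁻⁴
  175–192 m: Δρ/Δz = 0.641/17 = 0.038 kg m⁻⁴
  192–250 m: Δρ/Δz = 0.707/58 = 0.012 kg m⁻⁴
The largest gradient is in the 175–192 m interval — the pycnocline.

175–192 m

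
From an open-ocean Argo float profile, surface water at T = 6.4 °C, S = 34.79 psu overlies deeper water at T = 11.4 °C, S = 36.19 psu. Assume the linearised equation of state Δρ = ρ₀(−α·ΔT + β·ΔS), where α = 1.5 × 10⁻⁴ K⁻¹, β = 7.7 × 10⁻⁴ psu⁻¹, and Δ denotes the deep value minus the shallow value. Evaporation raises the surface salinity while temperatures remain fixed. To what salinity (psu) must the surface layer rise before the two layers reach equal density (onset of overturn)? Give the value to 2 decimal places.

35.22 psu

Neutral buoyancy requires −α(T_deep − T_surf) + β(S_deep − S_surf′) = 0.
S_surf′ = S_deep − (α/β)·ΔT = 36.19 − (1.5 × 10⁻⁴/7.7 × 10⁻⁴)·(+5.0) = 35.2160 psu.
Increase required: 35.2160 − 34.79 = 0.4260 psu.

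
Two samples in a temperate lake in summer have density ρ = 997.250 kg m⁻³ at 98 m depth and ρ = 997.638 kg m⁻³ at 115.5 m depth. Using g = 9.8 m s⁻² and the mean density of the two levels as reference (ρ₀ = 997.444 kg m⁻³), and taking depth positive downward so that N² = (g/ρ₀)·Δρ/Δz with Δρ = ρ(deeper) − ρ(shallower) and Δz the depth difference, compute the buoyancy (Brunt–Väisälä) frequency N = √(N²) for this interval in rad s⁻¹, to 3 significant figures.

Δρ = 997.638 − 997.250 = 0.388 kg m⁻³ over Δz = 115.5 − 98 = 17.5 m.
N² = (9.8/997.444) × (0.388/17.5) = 2.1784 × 10⁻⁴ s⁻².
N = √(2.1784 × 10⁻⁴) = 0.014759 rad s⁻¹ ≈ 0.0148 rad s⁻¹.

0.0148 rad s⁻¹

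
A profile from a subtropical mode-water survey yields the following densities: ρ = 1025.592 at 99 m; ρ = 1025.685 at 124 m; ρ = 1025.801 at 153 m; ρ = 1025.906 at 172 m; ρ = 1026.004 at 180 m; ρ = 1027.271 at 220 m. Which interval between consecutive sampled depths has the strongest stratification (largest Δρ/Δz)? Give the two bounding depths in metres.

Compute the density gradient over each adjacent pair:
  99–124 m: Δρ/Δz = 0.093/25 = 3.7 × 10⁻³ kg m⁻⁴
  124–153 m: Δρ/Δz = 0.116/29 = 4.0 × 10⁻³ kg m⁻⁴
  153–172 m: Δρ/Δz = 0.105/19 = 5.5 × 10⁻³ kg m⁻⁴
  172–180 m: Δρ/Δz = 0.098/8 = 0.012 kg m⁻⁴
  180–220 m: Δρ/Δz = 1.267/40 = 0.032 kg m⁻⁴
The largest gradient is in the 180–220 m interval — the pycnocline.

180–220 m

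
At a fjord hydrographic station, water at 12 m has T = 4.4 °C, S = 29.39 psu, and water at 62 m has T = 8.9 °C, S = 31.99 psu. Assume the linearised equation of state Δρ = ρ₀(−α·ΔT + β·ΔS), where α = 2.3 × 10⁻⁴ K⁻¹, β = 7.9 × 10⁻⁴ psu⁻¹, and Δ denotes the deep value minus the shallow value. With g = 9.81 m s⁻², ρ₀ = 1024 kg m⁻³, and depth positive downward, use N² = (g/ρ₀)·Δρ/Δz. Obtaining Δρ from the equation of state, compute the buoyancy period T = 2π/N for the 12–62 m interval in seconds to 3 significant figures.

444 s

ΔT = +4.5 K, ΔS = +2.60 psu (deep − shallow).
Δρ/ρ₀ = −αΔT + βΔS = -1.035 × 10⁻³ + 2.054 × 10⁻³ = 1.019 × 10⁻³, so Δρ ≈ 1.043 kg m⁻³.
N² = (g/ρ₀)·Δρ/Δz = g·(Δρ/ρ₀)/Δz = 9.81 × 1.019 × 10⁻³ / 50 = 1.9993 × 10⁻⁴ s⁻².
N = √(1.9993 × 10⁻⁴) = 0.014140 rad s⁻¹ → T = 2π/N = 444.36 s ≈ 444 s.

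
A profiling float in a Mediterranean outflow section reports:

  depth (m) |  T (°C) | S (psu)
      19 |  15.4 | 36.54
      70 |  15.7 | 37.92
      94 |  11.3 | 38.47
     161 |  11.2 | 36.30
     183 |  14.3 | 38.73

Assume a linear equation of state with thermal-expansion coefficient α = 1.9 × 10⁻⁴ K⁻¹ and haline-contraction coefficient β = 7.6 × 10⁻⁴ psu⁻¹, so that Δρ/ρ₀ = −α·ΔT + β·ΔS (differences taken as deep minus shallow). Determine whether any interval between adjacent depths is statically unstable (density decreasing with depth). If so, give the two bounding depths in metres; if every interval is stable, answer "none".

94–161 m

Evaluate Δρ/ρ₀ = −αΔT + βΔS across each adjacent pair:
  19–70 m: −αΔT+βΔS = −(1.9 × 10⁻⁴)(+0.3)+(7.6 × 10⁻⁴)(+1.38) = 9.9 × 10⁻⁴ → stable
  70–94 m: −αΔT+βΔS = −(1.9 × 10⁻⁴)(-4.4)+(7.6 × 10⁻⁴)(+0.55) = 1.3 × 10⁻³ → stable
  94–161 m: −αΔT+βΔS = −(1.9 × 10⁻⁴)(-0.1)+(7.6 × 10⁻⁴)(-2.17) = -1.6 × 10⁻³ → UNSTABLE
  161–183 m: −αΔT+βΔS = −(1.9 × 10⁻⁴)(+3.1)+(7.6 × 10⁻⁴)(+2.43) = 1.3 × 10⁻³ → stable
The 94–161 m interval has Δρ < 0: lighter water underlies denser water.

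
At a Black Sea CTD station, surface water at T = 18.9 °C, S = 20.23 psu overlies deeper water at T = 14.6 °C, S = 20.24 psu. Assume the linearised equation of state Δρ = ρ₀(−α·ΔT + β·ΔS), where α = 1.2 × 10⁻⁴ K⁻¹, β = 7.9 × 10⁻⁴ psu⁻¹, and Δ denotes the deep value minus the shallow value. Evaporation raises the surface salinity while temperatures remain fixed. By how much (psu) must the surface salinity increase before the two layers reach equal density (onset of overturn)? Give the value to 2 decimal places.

Neutral buoyancy requires −α(T_deep − T_surf) + β(S_deep − S_surf′) = 0.
S_surf′ = S_deep − (α/β)·ΔT = 20.24 − (1.2 × 10⁻⁴/7.9 × 10⁻⁴)·(-4.3) = 20.8932 psu.
Increase required: 20.8932 − 20.23 = 0.6632 psu.

0.66 psu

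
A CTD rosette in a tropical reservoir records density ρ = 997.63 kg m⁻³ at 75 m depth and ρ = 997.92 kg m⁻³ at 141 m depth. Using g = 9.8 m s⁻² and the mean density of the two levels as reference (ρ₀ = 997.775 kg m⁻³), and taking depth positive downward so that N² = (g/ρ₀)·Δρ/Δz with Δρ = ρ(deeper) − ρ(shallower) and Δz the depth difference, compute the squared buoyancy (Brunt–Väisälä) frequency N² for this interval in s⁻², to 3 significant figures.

4.32 × 10⁻⁵ s⁻²

Δρ = 997.92 − 997.63 = 0.29 kg m⁻³ over Δz = 141 − 75 = 66 m.
N² = (9.8/997.775) × (0.29/66) = 4.3157 × 10⁻⁵ s⁻² ≈ 4.32 × 10⁻⁵ s⁻².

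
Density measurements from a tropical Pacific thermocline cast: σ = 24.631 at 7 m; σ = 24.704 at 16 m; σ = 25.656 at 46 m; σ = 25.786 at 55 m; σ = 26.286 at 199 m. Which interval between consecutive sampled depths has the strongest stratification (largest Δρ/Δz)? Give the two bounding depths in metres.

16–46 m

Compute the density gradient over each adjacent pair:
  7–16 m: Δρ/Δz = 0.073/9 = 8.1 × 10⁻³ kg m⁻⁴
  16–46 m: Δρ/Δz = 0.952/30 = 0.032 kg m⁻⁴
  46–55 m: Δρ/Δz = 0.130/9 = 0.014 kg m⁻⁴
  55–199 m: Δρ/Δz = 0.500/144 = 3.5 × 10⁻³ kg m⁻⁴
The largest gradient is in the 16–46 m interval — the pycnocline.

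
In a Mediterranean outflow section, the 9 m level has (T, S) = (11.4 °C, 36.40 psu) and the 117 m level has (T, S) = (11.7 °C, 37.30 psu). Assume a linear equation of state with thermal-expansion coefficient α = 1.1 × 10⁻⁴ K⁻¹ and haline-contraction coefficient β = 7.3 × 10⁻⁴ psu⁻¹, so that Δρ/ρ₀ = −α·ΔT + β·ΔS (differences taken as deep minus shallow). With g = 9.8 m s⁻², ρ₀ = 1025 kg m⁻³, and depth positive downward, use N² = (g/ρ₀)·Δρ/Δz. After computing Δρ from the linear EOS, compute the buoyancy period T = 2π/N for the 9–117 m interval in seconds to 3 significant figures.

ΔT = +0.3 K, ΔS = +0.90 psu (deep − shallow).
Δρ/ρ₀ = −αΔT + βΔS = -3.30 × 10⁻⁵ + 6.57 × 10⁻⁴ = 6.24 × 10⁻⁴, so Δρ ≈ 0.6396 kg m⁻³.
N² = (g/ρ₀)·Δρ/Δz = g·(Δρ/ρ₀)/Δz = 9.8 × 6.24 × 10⁻⁴ / 108 = 5.6622 × 10⁻⁵ s⁻².
N = √(5.6622 × 10⁻⁵) = 7.5248 × 10⁻³ rad s⁻¹ → T = 2π/N = 835.00 s ≈ 835 s.

835 s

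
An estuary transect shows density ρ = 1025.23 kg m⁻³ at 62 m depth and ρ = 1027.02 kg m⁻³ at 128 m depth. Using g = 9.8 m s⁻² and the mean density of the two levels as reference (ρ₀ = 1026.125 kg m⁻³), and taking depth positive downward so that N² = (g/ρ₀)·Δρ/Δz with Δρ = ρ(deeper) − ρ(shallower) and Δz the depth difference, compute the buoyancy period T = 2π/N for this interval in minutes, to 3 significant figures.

6.51 min

Δρ = 1027.02 − 1025.23 = 1.79 kg m⁻³ over Δz = 128 − 62 = 66 m.
N² = (9.8/1026.125) × (1.79/66) = 2.5902 × 10⁻⁴ s⁻².
N = √(2.5902 × 10⁻⁴) = 0.016094 rad s⁻¹, so T = 2π/N = 390.41 s = 6.5068 min ≈ 6.51 min.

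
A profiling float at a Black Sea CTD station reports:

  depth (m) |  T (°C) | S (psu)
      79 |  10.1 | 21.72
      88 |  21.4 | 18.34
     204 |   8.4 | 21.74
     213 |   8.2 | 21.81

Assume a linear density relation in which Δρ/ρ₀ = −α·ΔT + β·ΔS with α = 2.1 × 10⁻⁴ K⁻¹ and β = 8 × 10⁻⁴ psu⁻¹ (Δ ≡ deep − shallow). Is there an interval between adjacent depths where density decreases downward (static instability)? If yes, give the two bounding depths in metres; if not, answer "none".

79–88 m

Evaluate Δρ/ρ₀ = −αΔT + βΔS across each adjacent pair:
  79–88 m: −αΔT+βΔS = −(2.1 × 10⁻⁴)(+11.3)+(8 × 10⁻⁴)(-3.38) = -5.1 × 10⁻³ → UNSTABLE
  88–204 m: −αΔT+βΔS = −(2.1 × 10⁻⁴)(-13.0)+(8 × 10⁻⁴)(+3.40) = 5.4 × 10⁻³ → stable
  204–213 m: −αΔT+βΔS = −(2.1 × 10⁻⁴)(-0.2)+(8 × 10⁻⁴)(+0.07) = 9.8 × 10⁻⁵ → stable
The 79–88 m interval has Δρ < 0: lighter water underlies denser water.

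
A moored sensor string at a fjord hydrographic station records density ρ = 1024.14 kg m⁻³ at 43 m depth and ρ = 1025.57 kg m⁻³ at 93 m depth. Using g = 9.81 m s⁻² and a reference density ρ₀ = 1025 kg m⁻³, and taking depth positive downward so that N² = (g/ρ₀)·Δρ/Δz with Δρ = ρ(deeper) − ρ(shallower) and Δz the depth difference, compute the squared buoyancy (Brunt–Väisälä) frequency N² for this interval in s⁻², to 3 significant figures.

2.74 × 10⁻⁴ s⁻²

Δρ = 1025.57 − 1024.14 = 1.43 kg m⁻³ over Δz = 93 − 43 = 50 m.
N² = (9.81/1025) × (1.43/50) = 2.7372 × 10⁻⁴ s⁻² ≈ 2.74 × 10⁻⁴ s⁻².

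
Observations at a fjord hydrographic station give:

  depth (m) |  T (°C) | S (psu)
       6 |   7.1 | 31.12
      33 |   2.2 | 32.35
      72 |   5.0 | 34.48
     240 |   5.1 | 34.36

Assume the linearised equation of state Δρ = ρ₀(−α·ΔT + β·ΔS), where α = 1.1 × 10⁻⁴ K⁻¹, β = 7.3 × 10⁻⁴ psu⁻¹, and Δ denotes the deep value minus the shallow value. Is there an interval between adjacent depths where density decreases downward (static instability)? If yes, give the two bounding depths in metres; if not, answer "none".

72–240 m

Evaluate Δρ/ρ₀ = −αΔT + βΔS across each adjacent pair:
  6–33 m: −αΔT+βΔS = −(1.1 × 10⁻⁴)(-4.9)+(7.3 × 10⁻⁴)(+1.23) = 1.4 × 10⁻³ → stable
  33–72 m: −αΔT+βΔS = −(1.1 × 10⁻⁴)(+2.8)+(7.3 × 10⁻⁴)(+2.13) = 1.2 × 10⁻³ → stable
  72–240 m: −αΔT+βΔS = −(1.1 × 10⁻⁴)(+0.1)+(7.3 × 10⁻⁴)(-0.12) = -9.9 × 10⁻⁵ → UNSTABLE
The 72–240 m interval has Δρ < 0: lighter water underlies denser water.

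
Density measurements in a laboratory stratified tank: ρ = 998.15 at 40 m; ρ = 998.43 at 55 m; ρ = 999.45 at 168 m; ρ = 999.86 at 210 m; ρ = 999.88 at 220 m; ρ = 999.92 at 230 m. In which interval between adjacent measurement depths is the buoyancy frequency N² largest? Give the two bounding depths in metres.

40–55 m

Compute the density gradient over each adjacent pair:
  40–55 m: Δρ/Δz = 0.28/15 = 0.019 kg m⁻⁴
  55–168 m: Δρ/Δz = 1.02/113 = 9.0 × 10⁻³ kg m⁻⁴
  168–210 m: Δρ/Δz = 0.41/42 = 9.8 × 10⁻³ kg m⁻⁴
  210–220 m: Δρ/Δz = 0.02/10 = 2.0 × 10⁻³ kg m⁻⁴
  220–230 m: Δρ/Δz = 0.04/10 = 4.0 × 10⁻³ kg m⁻⁴
The largest gradient is in the 40–55 m interval — the pycnocline.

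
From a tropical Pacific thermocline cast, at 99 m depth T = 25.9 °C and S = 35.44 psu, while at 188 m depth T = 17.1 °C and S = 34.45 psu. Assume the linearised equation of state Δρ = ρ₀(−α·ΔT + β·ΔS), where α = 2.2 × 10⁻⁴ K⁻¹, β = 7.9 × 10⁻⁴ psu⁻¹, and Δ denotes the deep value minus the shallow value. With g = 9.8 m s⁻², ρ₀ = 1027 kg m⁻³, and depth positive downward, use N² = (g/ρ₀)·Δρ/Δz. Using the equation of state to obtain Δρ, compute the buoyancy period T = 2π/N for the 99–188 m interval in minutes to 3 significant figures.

ΔT = -8.8 K, ΔS = -0.99 psu (deep − shallow).
Δρ/ρ₀ = −αΔT + βΔS = 1.936 × 10⁻³ − 7.821 × 10⁻⁴ = 1.1539 × 10⁻³, so Δρ ≈ 1.185 kg m⁻³.
N² = (g/ρ₀)·Δρ/Δz = g·(Δρ/ρ₀)/Δz = 9.8 × 1.1539 × 10⁻³ / 89 = 1.2706 × 10⁻⁴ s⁻².
N = √(1.2706 × 10⁻⁴) = 0.011272 rad s⁻¹ → T = 2π/N = 557.42 s = 9.2903 min ≈ 9.29 min.

9.29 min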